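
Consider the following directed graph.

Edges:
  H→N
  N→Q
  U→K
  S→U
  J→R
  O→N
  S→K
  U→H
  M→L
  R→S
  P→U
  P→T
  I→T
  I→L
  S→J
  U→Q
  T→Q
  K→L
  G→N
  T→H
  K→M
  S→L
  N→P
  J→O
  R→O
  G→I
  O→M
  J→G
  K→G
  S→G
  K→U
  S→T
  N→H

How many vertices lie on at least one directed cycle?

A vertex is on a directed cycle iff it belongs to a strongly connected component of size ≥ 2 (or has a self-loop).
The vertices on cycles are {G, H, I, J, K, N, P, R, S, T, U} — 11 in total.

11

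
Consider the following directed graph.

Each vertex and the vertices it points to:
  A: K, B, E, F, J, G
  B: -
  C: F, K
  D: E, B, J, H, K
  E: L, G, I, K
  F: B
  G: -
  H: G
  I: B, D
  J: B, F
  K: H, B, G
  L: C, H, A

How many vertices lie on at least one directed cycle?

5

A vertex is on a directed cycle iff it belongs to a strongly connected component of size ≥ 2 (or has a self-loop).
The vertices on cycles are {A, D, E, I, L} — 5 in total.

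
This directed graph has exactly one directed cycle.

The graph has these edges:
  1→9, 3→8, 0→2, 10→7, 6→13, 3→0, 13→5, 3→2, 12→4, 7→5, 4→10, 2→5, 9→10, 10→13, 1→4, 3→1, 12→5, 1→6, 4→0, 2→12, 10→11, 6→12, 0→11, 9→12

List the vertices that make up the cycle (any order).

0, 2, 4, 12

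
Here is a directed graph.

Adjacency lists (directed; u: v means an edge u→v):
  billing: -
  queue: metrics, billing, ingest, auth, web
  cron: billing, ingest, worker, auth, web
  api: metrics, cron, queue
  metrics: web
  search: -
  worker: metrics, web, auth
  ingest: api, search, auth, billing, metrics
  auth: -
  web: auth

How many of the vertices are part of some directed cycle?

4

A vertex is on a directed cycle iff it belongs to a strongly connected component of size ≥ 2 (or has a self-loop).
The vertices on cycles are {api, cron, queue, ingest} — 4 in total.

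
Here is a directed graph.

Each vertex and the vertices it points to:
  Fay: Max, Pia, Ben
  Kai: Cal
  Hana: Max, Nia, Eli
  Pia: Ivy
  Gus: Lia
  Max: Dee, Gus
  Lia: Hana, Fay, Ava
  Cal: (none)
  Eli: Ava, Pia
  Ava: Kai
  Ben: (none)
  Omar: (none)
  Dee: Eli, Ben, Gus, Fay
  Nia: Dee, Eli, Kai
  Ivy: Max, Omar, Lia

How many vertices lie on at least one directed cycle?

10

A vertex is on a directed cycle iff it belongs to a strongly connected component of size ≥ 2 (or has a self-loop).
The vertices on cycles are {Dee, Eli, Fay, Gus, Ivy, Lia, Max, Nia, Pia, Hana} — 10 in total.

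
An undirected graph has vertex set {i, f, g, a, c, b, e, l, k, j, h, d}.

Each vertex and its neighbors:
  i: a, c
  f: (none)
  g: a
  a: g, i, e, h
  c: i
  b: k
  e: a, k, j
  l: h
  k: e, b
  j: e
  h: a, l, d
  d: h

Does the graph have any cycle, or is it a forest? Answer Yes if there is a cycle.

No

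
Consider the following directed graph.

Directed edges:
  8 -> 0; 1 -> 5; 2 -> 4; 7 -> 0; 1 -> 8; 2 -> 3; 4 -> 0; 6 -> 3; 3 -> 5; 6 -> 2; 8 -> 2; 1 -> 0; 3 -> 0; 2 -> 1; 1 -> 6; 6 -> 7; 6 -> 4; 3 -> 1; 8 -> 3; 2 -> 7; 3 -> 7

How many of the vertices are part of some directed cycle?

5

A vertex is on a directed cycle iff it belongs to a strongly connected component of size ≥ 2 (or has a self-loop).
The vertices on cycles are {1, 2, 3, 6, 8} — 5 in total.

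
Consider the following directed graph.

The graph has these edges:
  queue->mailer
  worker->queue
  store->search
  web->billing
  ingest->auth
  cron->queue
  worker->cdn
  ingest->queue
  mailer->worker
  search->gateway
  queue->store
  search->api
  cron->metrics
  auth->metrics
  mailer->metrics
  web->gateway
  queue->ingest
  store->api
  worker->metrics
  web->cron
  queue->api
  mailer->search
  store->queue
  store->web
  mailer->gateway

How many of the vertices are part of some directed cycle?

A vertex is on a directed cycle iff it belongs to a strongly connected component of size ≥ 2 (or has a self-loop).
The vertices on cycles are {web, cron, queue, store, ingest, mailer, worker} — 7 in total.

7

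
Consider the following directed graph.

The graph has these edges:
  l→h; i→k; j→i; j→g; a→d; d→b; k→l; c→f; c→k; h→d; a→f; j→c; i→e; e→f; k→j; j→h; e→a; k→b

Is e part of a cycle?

e lies on a cycle iff there is a path from e back to itself.
Exploring from e, it never reaches itself; equivalently, its strongly connected component is a singleton.

No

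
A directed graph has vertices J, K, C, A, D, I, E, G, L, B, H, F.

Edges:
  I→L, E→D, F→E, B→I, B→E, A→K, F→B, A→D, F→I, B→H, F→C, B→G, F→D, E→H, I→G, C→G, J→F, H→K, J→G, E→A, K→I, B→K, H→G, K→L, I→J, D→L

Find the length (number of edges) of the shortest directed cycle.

For each vertex v, BFS finds the shortest path from v back to v.
The shortest such closed walk is F → I → J → F, length 3.

3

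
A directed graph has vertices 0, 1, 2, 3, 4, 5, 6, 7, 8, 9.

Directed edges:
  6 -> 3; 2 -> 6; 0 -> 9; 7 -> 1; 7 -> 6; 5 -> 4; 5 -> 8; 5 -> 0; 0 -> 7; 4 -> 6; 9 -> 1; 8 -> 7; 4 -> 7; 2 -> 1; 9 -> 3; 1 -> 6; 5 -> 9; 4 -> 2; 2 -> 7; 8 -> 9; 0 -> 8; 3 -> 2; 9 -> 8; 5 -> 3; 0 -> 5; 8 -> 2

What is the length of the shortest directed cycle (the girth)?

2

For each vertex v, BFS finds the shortest path from v back to v.
The shortest such closed walk is 0 → 5 → 0, length 2.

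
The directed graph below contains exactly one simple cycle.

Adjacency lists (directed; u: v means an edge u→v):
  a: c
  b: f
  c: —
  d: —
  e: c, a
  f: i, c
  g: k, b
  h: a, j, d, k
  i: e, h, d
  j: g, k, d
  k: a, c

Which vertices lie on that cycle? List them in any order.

b, f, g, h, i, j

DFS with gray/black marking from i:
i gray
  e gray
    c gray
    c black
    a gray
      a→c: c black — skip
    a black
  e black
  h gray
    h→a: a black — skip
    j gray
      g gray
        k gray
          k→a: a black — skip
          k→c: c black — skip
        k black
        b gray
          f gray
            f→i: i is gray → back edge
Back edge closes the cycle i → h → j → g → b → f → i; its vertices are {b, f, g, h, i, j}.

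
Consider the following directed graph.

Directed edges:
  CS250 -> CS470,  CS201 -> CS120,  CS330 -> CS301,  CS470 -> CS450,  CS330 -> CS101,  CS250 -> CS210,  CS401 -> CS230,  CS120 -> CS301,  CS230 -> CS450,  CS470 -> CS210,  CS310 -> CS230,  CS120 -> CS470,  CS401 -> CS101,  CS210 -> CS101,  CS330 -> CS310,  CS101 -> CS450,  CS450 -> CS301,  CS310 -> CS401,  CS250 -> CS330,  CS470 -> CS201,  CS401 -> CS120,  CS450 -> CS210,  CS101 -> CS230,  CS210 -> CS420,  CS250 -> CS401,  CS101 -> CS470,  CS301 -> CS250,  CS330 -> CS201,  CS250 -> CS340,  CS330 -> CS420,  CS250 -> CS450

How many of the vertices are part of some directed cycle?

A vertex is on a directed cycle iff it belongs to a strongly connected component of size ≥ 2 (or has a self-loop).
The vertices on cycles are {CS101, CS120, CS201, CS210, CS230, CS250, CS301, CS310, CS330, CS401, CS450, CS470} — 12 in total.

12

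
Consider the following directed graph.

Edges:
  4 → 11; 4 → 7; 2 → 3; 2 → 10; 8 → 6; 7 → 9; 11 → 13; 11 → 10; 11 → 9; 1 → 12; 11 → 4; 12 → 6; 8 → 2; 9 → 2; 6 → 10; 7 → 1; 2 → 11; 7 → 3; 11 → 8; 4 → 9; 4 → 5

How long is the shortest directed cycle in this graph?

2

For each vertex v, BFS finds the shortest path from v back to v.
The shortest such closed walk is 4 → 11 → 4, length 2.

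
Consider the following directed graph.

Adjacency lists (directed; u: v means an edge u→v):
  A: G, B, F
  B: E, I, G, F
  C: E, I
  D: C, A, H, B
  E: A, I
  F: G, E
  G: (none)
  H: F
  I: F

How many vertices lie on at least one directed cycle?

5

A vertex is on a directed cycle iff it belongs to a strongly connected component of size ≥ 2 (or has a self-loop).
The vertices on cycles are {A, B, E, F, I} — 5 in total.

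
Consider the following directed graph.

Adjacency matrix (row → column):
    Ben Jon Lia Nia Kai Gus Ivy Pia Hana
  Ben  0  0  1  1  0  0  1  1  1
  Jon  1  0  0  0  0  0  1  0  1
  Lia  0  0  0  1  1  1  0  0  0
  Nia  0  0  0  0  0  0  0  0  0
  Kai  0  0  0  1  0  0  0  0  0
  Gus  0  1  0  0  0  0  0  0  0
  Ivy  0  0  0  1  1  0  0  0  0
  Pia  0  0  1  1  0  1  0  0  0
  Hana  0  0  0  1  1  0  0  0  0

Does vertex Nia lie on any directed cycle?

No

Nia lies on a cycle iff there is a path from Nia back to itself.
Exploring from Nia, it never reaches itself; equivalently, its strongly connected component is a singleton.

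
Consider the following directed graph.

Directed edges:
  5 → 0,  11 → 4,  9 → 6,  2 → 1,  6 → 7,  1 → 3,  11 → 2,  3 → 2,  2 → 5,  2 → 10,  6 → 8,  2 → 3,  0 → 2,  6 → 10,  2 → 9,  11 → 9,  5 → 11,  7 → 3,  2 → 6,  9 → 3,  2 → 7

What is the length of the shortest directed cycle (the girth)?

For each vertex v, BFS finds the shortest path from v back to v.
The shortest such closed walk is 2 → 3 → 2, length 2.

2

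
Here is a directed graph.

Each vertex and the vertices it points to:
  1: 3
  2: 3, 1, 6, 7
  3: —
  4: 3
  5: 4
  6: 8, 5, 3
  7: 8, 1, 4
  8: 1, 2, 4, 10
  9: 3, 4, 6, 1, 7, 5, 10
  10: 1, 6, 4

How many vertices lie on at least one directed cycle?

5

A vertex is on a directed cycle iff it belongs to a strongly connected component of size ≥ 2 (or has a self-loop).
The vertices on cycles are {2, 6, 7, 8, 10} — 5 in total.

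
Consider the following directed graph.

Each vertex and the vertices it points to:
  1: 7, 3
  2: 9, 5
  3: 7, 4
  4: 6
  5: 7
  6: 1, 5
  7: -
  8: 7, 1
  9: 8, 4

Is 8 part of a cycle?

No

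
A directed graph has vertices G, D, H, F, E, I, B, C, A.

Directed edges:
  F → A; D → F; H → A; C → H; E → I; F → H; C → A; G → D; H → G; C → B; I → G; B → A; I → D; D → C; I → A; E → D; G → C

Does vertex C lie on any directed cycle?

Yes

C is on a cycle iff C can reach itself via ≥1 edge.
C → H → G → C — yes.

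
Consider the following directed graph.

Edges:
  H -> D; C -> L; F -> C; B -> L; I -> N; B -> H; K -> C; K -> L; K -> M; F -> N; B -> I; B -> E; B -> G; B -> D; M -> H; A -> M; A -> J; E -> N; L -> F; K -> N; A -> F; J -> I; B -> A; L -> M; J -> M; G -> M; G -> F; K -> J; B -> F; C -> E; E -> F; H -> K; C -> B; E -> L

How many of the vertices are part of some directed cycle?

11

A vertex is on a directed cycle iff it belongs to a strongly connected component of size ≥ 2 (or has a self-loop).
The vertices on cycles are {A, B, C, E, F, G, H, J, K, L, M} — 11 in total.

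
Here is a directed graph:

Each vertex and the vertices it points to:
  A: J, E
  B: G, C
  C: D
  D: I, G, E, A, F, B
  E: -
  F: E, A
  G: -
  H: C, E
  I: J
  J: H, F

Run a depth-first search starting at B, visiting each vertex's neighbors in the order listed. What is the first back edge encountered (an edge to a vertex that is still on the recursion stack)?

H→C

DFS from B (visiting each vertex's neighbors in the order listed); mark gray on enter, black on exit:
B gray
  G gray
  G black
  C gray
    D gray
      I gray
        J gray
          H gray
            H→C: C is gray → back edge
First back edge: H → C.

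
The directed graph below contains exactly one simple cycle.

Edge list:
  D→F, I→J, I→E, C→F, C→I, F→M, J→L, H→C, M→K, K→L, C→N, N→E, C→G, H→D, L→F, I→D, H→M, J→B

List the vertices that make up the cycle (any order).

F, K, L, M

DFS with gray/black marking from M:
M gray
  K gray
    L gray
      F gray
        F→M: M is gray → back edge
Back edge closes the cycle M → K → L → F → M; its vertices are {F, K, L, M}.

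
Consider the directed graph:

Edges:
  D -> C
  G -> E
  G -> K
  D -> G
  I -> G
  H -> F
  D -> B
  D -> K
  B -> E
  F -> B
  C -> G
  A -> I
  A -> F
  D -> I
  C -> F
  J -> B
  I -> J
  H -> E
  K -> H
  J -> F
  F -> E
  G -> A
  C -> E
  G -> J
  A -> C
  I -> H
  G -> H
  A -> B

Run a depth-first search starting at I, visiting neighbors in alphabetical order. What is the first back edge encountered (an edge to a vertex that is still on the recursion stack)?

C->G

DFS from I (visiting neighbors in alphabetical order); mark gray on enter, black on exit:
I gray
  G gray
    A gray
      B gray
        E gray
        E black
      B black
      C gray
        C→E: E black — skip
        F gray
          F→B: B black — skip
          F→E: E black — skip
        F black
        C→G: G is gray → back edge
First back edge: C → G.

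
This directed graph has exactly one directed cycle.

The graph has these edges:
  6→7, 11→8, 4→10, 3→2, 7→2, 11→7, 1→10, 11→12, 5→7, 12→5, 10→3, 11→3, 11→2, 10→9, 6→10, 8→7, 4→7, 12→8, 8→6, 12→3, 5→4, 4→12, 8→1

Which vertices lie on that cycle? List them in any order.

4, 5, 12

DFS with gray/black marking from 12:
12 gray
  8 gray
    6 gray
      10 gray
        3 gray
          2 gray
          2 black
        3 black
        9 gray
        9 black
      10 black
      7 gray
        7→2: 2 black — skip
      7 black
    6 black
    1 gray
      1→10: 10 black — skip
    1 black
    8→7: 7 black — skip
  8 black
  12→3: 3 black — skip
  5 gray
    4 gray
      4→12: 12 is gray → back edge
Back edge closes the cycle 12 → 5 → 4 → 12; its vertices are {4, 5, 12}.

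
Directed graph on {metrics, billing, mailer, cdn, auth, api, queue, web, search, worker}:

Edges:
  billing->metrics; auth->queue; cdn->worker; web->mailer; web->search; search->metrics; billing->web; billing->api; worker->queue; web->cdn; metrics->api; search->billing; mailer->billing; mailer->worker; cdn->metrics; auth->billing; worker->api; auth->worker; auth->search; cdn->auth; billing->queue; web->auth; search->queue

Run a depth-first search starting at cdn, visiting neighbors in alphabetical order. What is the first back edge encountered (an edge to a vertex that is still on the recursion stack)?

DFS from cdn (visiting neighbors in alphabetical order); mark gray on enter, black on exit:
cdn gray
  auth gray
    billing gray
      api gray
      api black
      metrics gray
        metrics→api: api black — skip
      metrics black
      queue gray
      queue black
      web gray
        web→auth: auth is gray → back edge
First back edge: web → auth.

web→auth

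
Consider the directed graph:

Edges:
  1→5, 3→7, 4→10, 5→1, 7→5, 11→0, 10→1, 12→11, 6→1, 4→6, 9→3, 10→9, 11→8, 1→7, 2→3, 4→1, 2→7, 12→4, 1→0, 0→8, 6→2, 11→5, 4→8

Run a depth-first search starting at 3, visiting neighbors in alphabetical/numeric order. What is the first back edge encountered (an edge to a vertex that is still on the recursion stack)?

DFS from 3 (visiting neighbors in alphabetical/numeric order); mark gray on enter, black on exit:
3 gray
  7 gray
    5 gray
      1 gray
        0 gray
          8 gray
          8 black
        0 black
        1→5: 5 is gray → back edge
First back edge: 1 → 5.

1->5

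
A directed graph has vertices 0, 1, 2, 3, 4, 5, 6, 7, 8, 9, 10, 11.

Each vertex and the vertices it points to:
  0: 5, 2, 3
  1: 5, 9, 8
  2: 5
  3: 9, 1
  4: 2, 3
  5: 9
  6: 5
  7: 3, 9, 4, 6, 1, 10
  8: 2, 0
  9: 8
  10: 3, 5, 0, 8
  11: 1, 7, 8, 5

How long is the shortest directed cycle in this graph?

For each vertex v, BFS finds the shortest path from v back to v.
The shortest such closed walk is 1 → 8 → 0 → 3 → 1, length 4.

4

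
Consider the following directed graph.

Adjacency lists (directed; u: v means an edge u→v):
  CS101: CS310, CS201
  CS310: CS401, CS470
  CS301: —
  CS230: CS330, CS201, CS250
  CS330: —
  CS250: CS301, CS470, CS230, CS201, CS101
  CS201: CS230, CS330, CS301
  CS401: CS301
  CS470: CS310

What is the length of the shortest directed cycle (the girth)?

For each vertex v, BFS finds the shortest path from v back to v.
The shortest such closed walk is CS250 → CS230 → CS250, length 2.

2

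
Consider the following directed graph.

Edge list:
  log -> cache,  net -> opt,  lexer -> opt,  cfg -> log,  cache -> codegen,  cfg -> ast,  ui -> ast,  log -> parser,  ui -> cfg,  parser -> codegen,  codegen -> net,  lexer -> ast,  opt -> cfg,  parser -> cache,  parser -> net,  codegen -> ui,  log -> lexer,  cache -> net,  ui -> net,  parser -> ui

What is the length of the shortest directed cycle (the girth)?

For each vertex v, BFS finds the shortest path from v back to v.
The shortest such closed walk is log → parser → ui → cfg → log, length 4.

4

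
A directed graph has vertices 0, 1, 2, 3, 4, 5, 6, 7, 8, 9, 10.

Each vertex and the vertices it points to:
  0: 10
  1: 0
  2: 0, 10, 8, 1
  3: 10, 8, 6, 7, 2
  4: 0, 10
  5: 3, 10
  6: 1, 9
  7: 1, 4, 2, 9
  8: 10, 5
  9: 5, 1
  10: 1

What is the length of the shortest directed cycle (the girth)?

For each vertex v, BFS finds the shortest path from v back to v.
The shortest such closed walk is 3 → 8 → 5 → 3, length 3.

3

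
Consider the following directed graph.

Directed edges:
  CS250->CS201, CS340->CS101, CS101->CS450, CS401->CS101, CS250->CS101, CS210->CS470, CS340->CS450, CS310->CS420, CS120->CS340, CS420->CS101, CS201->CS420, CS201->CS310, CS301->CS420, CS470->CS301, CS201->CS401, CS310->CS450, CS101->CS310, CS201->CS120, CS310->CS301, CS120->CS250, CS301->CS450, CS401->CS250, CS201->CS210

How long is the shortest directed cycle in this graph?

For each vertex v, BFS finds the shortest path from v back to v.
The shortest such closed walk is CS250 → CS201 → CS401 → CS250, length 3.

3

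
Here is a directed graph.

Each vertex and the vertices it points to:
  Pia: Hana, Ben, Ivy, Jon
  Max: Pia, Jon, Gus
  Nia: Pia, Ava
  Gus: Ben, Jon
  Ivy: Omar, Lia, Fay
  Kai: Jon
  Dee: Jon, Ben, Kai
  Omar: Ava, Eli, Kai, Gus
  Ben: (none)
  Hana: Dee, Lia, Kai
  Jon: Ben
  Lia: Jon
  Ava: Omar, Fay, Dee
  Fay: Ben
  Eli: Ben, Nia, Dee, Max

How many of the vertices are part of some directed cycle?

7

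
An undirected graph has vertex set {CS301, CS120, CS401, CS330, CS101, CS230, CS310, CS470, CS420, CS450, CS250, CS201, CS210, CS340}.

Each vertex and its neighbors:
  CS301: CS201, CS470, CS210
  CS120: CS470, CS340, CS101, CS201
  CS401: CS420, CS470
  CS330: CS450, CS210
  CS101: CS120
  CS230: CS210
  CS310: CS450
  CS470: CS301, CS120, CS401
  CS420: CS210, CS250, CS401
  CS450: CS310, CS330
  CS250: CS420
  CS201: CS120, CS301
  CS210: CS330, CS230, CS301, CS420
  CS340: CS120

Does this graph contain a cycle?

Yes

DFS, tracking each vertex's parent; an edge to a visited non-parent vertex closes a cycle.
Start from CS210:
visit CS210 (parent –)
  visit CS330 (parent CS210)
    visit CS450 (parent CS330)
      visit CS310 (parent CS450)
        CS310–CS450: parent, skip
      CS450–CS330: parent, skip
    CS330–CS210: parent, skip
  visit CS230 (parent CS210)
    CS230–CS210: parent, skip
  visit CS301 (parent CS210)
    visit CS201 (parent CS301)
      visit CS120 (parent CS201)
        visit CS470 (parent CS120)
          CS470–CS301: CS301 visited and ≠ parent → cycle
Cycle: CS301 – CS201 – CS120 – CS470 – CS301.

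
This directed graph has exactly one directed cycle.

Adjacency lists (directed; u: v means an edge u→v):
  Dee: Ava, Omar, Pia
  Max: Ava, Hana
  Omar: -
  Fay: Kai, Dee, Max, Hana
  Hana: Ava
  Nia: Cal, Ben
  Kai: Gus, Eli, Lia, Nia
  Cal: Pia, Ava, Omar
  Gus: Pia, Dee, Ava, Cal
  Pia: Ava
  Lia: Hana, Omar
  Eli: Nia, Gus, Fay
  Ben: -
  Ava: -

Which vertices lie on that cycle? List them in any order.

DFS with gray/black marking from Kai:
Kai gray
  Gus gray
    Pia gray
      Ava gray
      Ava black
    Pia black
    Dee gray
      Dee→Ava: Ava black — skip
      Omar gray
      Omar black
      Dee→Pia: Pia black — skip
    Dee black
    Gus→Ava: Ava black — skip
    Cal gray
      Cal→Pia: Pia black — skip
      Cal→Ava: Ava black — skip
      Cal→Omar: Omar black — skip
    Cal black
  Gus black
  Eli gray
    Nia gray
      Nia→Cal: Cal black — skip
      Ben gray
      Ben black
    Nia black
    Eli→Gus: Gus black — skip
    Fay gray
      Fay→Kai: Kai is gray → back edge
Back edge closes the cycle Kai → Eli → Fay → Kai; its vertices are {Eli, Fay, Kai}.

Eli, Fay, Kai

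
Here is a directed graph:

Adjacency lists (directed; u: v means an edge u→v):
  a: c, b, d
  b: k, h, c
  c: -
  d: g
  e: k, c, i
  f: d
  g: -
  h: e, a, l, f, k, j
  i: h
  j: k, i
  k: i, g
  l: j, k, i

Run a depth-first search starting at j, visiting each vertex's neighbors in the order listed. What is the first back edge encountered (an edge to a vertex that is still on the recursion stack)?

e→k

DFS from j (visiting each vertex's neighbors in the order listed); mark gray on enter, black on exit:
j gray
  k gray
    i gray
      h gray
        e gray
          e→k: k is gray → back edge
First back edge: e → k.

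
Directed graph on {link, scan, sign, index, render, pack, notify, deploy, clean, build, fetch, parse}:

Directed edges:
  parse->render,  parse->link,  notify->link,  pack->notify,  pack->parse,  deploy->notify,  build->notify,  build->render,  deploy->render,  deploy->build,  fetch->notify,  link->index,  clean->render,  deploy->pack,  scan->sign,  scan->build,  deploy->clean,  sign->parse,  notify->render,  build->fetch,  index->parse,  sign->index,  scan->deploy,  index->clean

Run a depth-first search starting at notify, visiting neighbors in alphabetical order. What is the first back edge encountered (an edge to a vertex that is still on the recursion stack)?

parse->link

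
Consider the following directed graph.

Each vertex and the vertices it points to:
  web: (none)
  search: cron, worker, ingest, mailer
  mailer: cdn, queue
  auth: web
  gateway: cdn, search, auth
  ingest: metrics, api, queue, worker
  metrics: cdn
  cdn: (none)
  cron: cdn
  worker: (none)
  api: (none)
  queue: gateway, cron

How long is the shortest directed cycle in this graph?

4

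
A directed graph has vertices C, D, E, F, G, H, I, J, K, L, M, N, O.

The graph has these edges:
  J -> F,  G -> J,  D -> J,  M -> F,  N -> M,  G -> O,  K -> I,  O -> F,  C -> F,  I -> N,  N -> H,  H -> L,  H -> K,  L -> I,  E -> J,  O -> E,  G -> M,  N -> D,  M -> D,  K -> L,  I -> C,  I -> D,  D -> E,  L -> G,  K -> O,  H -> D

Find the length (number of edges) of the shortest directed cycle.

4

For each vertex v, BFS finds the shortest path from v back to v.
The shortest such closed walk is H → K → I → N → H, length 4.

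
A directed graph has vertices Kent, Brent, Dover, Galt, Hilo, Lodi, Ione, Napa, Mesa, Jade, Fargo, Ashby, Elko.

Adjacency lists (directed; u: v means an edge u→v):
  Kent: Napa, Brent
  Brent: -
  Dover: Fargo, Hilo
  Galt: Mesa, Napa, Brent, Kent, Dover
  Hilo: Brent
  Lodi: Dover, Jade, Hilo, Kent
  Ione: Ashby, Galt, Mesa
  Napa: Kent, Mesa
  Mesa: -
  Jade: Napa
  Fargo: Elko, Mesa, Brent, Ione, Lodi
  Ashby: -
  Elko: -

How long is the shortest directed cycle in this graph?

For each vertex v, BFS finds the shortest path from v back to v.
The shortest such closed walk is Napa → Kent → Napa, length 2.

2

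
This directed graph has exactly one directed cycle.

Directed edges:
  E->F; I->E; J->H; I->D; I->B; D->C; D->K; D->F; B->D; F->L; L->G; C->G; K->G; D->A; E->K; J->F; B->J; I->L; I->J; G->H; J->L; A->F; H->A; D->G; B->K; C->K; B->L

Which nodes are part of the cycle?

DFS with gray/black marking from H:
H gray
  A gray
    F gray
      L gray
        G gray
          G→H: H is gray → back edge
Back edge closes the cycle H → A → F → L → G → H; its vertices are {A, F, G, H, L}.

A, F, G, H, L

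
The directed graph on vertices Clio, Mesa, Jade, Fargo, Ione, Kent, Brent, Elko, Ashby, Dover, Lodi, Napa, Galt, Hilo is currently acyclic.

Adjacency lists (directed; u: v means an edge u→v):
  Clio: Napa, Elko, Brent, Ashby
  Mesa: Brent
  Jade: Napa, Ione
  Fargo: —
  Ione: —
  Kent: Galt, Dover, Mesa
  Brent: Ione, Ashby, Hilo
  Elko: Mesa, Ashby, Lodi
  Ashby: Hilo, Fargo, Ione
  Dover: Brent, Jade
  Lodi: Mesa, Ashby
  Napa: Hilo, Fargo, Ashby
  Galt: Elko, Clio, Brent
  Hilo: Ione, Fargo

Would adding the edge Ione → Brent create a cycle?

Adding Ione→Brent creates a cycle iff Brent can already reach Ione.
Path from Brent: Brent → Ione.
So Brent → … → Ione → Brent is a cycle.

Yes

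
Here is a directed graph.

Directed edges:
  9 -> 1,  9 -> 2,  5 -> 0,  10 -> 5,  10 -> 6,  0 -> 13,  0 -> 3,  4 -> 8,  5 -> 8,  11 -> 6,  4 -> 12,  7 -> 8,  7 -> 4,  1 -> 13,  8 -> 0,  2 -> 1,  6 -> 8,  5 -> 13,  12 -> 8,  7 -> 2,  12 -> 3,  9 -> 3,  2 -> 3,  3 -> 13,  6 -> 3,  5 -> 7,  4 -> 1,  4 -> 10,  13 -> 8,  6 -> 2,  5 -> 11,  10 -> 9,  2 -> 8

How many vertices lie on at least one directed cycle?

8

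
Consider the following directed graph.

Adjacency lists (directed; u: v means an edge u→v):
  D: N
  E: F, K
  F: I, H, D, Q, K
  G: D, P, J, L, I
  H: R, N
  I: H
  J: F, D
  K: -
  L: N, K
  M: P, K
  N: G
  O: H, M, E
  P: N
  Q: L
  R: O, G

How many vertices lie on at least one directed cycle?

A vertex is on a directed cycle iff it belongs to a strongly connected component of size ≥ 2 (or has a self-loop).
The vertices on cycles are {D, E, F, G, H, I, J, L, M, N, O, P, Q, R} — 14 in total.

14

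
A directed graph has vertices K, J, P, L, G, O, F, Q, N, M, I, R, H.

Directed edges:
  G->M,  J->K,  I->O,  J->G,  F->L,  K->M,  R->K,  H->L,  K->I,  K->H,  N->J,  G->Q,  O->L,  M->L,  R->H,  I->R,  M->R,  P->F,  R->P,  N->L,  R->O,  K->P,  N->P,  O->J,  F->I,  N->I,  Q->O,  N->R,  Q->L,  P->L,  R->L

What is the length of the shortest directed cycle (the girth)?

3

For each vertex v, BFS finds the shortest path from v back to v.
The shortest such closed walk is K → M → R → K, length 3.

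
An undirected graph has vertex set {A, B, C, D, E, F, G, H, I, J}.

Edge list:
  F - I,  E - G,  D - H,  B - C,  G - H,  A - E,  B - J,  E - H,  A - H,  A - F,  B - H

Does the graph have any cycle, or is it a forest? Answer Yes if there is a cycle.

Yes

DFS, tracking each vertex's parent; an edge to a visited non-parent vertex closes a cycle.
Start from G:
visit G (parent –)
  visit H (parent G)
    visit A (parent H)
      A–H: parent, skip
      visit F (parent A)
        F–A: parent, skip
        visit I (parent F)
          I–F: parent, skip
      visit E (parent A)
        E–G: G visited and ≠ parent → cycle
Cycle: G – H – A – E – G.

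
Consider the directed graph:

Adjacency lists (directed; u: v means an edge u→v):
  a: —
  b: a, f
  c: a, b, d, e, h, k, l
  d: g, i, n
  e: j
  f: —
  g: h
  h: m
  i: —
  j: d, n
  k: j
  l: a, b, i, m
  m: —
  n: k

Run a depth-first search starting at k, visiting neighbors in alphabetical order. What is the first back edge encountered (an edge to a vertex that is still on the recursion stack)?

DFS from k (visiting neighbors in alphabetical order); mark gray on enter, black on exit:
k gray
  j gray
    d gray
      g gray
        h gray
          m gray
          m black
        h black
      g black
      i gray
      i black
      n gray
        n→k: k is gray → back edge
First back edge: n → k.

n->k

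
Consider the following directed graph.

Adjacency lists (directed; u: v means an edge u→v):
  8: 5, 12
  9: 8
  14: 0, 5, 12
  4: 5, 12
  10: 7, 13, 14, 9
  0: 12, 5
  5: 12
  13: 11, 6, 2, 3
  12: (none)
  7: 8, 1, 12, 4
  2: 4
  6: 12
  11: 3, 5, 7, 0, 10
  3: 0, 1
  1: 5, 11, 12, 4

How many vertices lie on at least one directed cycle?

6

A vertex is on a directed cycle iff it belongs to a strongly connected component of size ≥ 2 (or has a self-loop).
The vertices on cycles are {1, 3, 7, 10, 11, 13} — 6 in total.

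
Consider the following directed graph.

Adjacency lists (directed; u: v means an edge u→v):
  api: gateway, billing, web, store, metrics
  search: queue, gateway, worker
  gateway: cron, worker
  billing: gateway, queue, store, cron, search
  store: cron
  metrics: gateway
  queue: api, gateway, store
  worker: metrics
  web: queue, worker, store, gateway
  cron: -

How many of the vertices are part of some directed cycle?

A vertex is on a directed cycle iff it belongs to a strongly connected component of size ≥ 2 (or has a self-loop).
The vertices on cycles are {api, web, queue, search, worker, billing, gateway, metrics} — 8 in total.

8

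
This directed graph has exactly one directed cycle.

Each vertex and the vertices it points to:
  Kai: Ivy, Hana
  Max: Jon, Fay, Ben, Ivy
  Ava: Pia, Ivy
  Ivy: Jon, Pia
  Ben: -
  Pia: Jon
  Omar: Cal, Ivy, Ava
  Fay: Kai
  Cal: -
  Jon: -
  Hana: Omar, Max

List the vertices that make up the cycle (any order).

Fay, Kai, Max, Hana

DFS with gray/black marking from Hana:
Hana gray
  Omar gray
    Cal gray
    Cal black
    Ivy gray
      Jon gray
      Jon black
      Pia gray
        Pia→Jon: Jon black — skip
      Pia black
    Ivy black
    Ava gray
      Ava→Pia: Pia black — skip
      Ava→Ivy: Ivy black — skip
    Ava black
  Omar black
  Max gray
    Max→Jon: Jon black — skip
    Fay gray
      Kai gray
        Kai→Ivy: Ivy black — skip
        Kai→Hana: Hana is gray → back edge
Back edge closes the cycle Hana → Max → Fay → Kai → Hana; its vertices are {Fay, Kai, Max, Hana}.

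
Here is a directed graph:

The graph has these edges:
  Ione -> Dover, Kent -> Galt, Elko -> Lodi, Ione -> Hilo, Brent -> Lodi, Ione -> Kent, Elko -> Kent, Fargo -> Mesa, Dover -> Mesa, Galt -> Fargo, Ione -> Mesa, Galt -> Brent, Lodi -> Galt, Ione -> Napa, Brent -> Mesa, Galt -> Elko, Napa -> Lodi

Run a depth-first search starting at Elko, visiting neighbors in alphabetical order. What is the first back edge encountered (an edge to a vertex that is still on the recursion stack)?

DFS from Elko (visiting neighbors in alphabetical order); mark gray on enter, black on exit:
Elko gray
  Kent gray
    Galt gray
      Brent gray
        Lodi gray
          Lodi→Galt: Galt is gray → back edge
First back edge: Lodi → Galt.

Lodi->Galt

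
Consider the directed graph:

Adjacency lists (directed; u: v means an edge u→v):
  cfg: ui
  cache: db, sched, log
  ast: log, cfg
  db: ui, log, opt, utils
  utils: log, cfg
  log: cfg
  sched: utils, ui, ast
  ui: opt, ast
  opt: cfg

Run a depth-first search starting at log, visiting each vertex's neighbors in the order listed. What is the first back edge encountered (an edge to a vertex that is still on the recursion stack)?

DFS from log (visiting each vertex's neighbors in the order listed); mark gray on enter, black on exit:
log gray
  cfg gray
    ui gray
      opt gray
        opt→cfg: cfg is gray → back edge
First back edge: opt → cfg.

opt->cfg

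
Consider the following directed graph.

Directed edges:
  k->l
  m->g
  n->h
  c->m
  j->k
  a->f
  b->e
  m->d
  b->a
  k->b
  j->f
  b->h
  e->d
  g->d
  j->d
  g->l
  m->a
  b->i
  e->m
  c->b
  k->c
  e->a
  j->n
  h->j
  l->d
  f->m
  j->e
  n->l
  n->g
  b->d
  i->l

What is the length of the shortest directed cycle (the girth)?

3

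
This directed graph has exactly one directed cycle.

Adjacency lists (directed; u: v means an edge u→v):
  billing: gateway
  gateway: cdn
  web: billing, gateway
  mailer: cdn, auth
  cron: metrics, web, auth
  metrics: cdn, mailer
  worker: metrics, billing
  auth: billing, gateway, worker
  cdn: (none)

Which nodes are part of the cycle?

auth, mailer, worker, metrics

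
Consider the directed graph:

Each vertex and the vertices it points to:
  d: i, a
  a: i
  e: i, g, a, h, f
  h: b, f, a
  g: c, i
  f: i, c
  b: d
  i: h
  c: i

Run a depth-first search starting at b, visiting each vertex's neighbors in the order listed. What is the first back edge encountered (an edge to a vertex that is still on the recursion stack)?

h->b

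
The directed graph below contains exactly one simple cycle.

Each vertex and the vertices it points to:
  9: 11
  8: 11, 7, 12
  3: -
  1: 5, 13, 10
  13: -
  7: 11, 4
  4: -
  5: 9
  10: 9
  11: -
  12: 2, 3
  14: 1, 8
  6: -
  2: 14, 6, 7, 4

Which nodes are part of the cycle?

DFS with gray/black marking from 14:
14 gray
  1 gray
    5 gray
      9 gray
        11 gray
        11 black
      9 black
    5 black
    13 gray
    13 black
    10 gray
      10→9: 9 black — skip
    10 black
  1 black
  8 gray
    8→11: 11 black — skip
    7 gray
      7→11: 11 black — skip
      4 gray
      4 black
    7 black
    12 gray
      2 gray
        2→14: 14 is gray → back edge
Back edge closes the cycle 14 → 8 → 12 → 2 → 14; its vertices are {2, 8, 12, 14}.

2, 8, 12, 14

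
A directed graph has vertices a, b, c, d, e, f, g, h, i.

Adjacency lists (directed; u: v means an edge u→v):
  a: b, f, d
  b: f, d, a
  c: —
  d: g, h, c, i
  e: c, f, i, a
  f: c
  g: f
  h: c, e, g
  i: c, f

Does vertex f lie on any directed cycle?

f lies on a cycle iff there is a path from f back to itself.
Exploring from f, it never reaches itself; equivalently, its strongly connected component is a singleton.

No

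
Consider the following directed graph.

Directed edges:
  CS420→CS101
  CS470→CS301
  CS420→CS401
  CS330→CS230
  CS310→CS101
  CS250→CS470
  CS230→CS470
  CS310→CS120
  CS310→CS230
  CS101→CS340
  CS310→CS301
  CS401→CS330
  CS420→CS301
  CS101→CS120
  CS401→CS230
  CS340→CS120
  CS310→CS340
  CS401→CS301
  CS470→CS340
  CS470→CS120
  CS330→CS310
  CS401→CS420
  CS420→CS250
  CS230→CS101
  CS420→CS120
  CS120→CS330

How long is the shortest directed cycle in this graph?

2

For each vertex v, BFS finds the shortest path from v back to v.
The shortest such closed walk is CS420 → CS401 → CS420, length 2.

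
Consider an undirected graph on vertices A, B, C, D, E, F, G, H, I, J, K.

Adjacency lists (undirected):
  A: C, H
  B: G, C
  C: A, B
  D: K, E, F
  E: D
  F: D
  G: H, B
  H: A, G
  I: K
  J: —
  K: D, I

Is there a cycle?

DFS, tracking each vertex's parent; an edge to a visited non-parent vertex closes a cycle.
Start from J:
visit J (parent –)
visit A (parent –)
  visit C (parent A)
    C–A: parent, skip
    visit B (parent C)
      visit G (parent B)
        visit H (parent G)
          H–A: A visited and ≠ parent → cycle
Cycle: A – C – B – G – H – A.

Yes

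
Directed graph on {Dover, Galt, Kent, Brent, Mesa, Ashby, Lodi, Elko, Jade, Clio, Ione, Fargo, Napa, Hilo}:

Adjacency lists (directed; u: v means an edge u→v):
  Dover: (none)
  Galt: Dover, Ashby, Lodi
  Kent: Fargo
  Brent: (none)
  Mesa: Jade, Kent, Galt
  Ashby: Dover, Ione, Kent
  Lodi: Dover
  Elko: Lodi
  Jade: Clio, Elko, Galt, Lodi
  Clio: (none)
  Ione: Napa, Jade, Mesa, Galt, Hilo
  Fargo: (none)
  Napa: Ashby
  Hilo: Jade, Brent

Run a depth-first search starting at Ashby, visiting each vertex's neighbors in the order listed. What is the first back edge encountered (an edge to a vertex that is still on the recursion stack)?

DFS from Ashby (visiting each vertex's neighbors in the order listed); mark gray on enter, black on exit:
Ashby gray
  Dover gray
  Dover black
  Ione gray
    Napa gray
      Napa→Ashby: Ashby is gray → back edge
First back edge: Napa → Ashby.

Napa→Ashby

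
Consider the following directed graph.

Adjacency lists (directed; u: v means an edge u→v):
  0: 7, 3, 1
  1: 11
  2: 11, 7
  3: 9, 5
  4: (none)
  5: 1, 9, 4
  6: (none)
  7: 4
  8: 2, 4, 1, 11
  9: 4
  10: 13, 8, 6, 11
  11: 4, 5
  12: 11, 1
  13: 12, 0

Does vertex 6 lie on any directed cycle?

6 lies on a cycle iff there is a path from 6 back to itself.
Exploring from 6, it never reaches itself; equivalently, its strongly connected component is a singleton.

No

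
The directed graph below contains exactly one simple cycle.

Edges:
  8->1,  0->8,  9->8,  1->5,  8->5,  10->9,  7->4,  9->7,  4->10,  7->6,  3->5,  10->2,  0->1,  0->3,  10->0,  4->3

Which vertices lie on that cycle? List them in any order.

DFS with gray/black marking from 10:
10 gray
  0 gray
    3 gray
      5 gray
      5 black
    3 black
    1 gray
      1→5: 5 black — skip
    1 black
    8 gray
      8→1: 1 black — skip
      8→5: 5 black — skip
    8 black
  0 black
  2 gray
  2 black
  9 gray
    7 gray
      4 gray
        4→3: 3 black — skip
        4→10: 10 is gray → back edge
Back edge closes the cycle 10 → 9 → 7 → 4 → 10; its vertices are {4, 7, 9, 10}.

4, 7, 9, 10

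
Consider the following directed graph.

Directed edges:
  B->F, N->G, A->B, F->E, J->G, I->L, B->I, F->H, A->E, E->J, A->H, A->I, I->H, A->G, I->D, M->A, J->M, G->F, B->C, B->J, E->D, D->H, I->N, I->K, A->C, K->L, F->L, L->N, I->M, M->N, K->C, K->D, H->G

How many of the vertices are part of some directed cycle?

13

A vertex is on a directed cycle iff it belongs to a strongly connected component of size ≥ 2 (or has a self-loop).
The vertices on cycles are {A, B, D, E, F, G, H, I, J, K, L, M, N} — 13 in total.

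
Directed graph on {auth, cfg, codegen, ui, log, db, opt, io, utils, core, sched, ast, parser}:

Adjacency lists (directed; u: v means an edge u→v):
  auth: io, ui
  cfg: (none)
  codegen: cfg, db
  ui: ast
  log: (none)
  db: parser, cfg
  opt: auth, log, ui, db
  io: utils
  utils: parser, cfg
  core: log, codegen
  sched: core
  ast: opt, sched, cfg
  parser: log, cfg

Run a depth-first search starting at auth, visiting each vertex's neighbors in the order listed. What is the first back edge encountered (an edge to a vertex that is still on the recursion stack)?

opt->auth

DFS from auth (visiting each vertex's neighbors in the order listed); mark gray on enter, black on exit:
auth gray
  io gray
    utils gray
      parser gray
        log gray
        log black
        cfg gray
        cfg black
      parser black
      utils→cfg: cfg black — skip
    utils black
  io black
  ui gray
    ast gray
      opt gray
        opt→auth: auth is gray → back edge
First back edge: opt → auth.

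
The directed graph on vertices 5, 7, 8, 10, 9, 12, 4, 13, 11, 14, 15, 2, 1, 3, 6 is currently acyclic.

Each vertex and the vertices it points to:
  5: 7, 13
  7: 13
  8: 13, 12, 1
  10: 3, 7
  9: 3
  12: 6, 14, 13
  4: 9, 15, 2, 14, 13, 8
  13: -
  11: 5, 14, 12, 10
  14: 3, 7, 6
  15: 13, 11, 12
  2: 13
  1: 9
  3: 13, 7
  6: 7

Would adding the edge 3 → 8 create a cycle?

Yes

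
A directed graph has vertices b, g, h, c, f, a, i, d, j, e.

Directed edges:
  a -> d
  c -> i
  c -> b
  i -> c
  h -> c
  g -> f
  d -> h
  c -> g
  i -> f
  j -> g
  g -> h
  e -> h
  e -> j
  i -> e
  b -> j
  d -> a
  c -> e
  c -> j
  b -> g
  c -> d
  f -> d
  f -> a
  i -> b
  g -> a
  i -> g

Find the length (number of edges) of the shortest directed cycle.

2

For each vertex v, BFS finds the shortest path from v back to v.
The shortest such closed walk is c → i → c, length 2.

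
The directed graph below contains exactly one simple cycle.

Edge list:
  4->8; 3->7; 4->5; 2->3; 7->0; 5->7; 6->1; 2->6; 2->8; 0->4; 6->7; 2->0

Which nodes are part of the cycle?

0, 4, 5, 7

DFS with gray/black marking from 0:
0 gray
  4 gray
    8 gray
    8 black
    5 gray
      7 gray
        7→0: 0 is gray → back edge
Back edge closes the cycle 0 → 4 → 5 → 7 → 0; its vertices are {0, 4, 5, 7}.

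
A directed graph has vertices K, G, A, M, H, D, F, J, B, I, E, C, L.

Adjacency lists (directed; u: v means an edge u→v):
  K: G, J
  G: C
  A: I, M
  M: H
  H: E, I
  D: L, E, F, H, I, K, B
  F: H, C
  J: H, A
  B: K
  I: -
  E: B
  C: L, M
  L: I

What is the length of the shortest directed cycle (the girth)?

5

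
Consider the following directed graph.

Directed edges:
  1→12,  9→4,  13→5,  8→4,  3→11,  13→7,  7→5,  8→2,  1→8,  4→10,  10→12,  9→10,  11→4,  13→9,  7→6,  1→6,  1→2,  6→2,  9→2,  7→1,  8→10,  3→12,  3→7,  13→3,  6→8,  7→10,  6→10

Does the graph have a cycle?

DFS with white/gray/black marking, starting from 2:
2 gray
2 black
1 gray
  8 gray
    10 gray
      12 gray
      12 black
    10 black
    8→2: 2 black — skip
    4 gray
      4→10: 10 black — skip
    4 black
  8 black
  1→2: 2 black — skip
  1→12: 12 black — skip
  6 gray
    6→10: 10 black — skip
    6→2: 2 black — skip
    6→8: 8 black — skip
  6 black
1 black
3 gray
  3→12: 12 black — skip
  11 gray
    11→4: 4 black — skip
  11 black
  7 gray
    7→6: 6 black — skip
    7→10: 10 black — skip
    7→1: 1 black — skip
    5 gray
    5 black
  7 black
3 black
9 gray
  9→2: 2 black — skip
  9→10: 10 black — skip
  9→4: 4 black — skip
9 black
13 gray
  13→7: 7 black — skip
  13→9: 9 black — skip
  13→3: 3 black — skip
  13→5: 5 black — skip
13 black
Every edge goes to a white or black vertex — no back edge, so the graph is acyclic.

No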